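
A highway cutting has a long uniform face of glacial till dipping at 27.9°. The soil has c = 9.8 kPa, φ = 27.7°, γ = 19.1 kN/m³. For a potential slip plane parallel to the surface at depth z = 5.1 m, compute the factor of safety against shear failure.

For an infinite slope with a slip plane parallel to the surface (no pore pressure): FS = [c + γz cos²β tanφ] / [γz sinβ cosβ].
γz = 19.1·5.1 = 97.41 kN/m²
Numerator = 9.8 + 97.41·cos²27.9°·tan27.7° = 9.8 + 97.41·0.7810·0.5250 = 49.744 kPa
Denominator = 97.41·sin27.9°·cos27.9° = 97.41·0.4679·0.8838 = 40.283 kPa
FS = 49.744 / 40.283 = 1.235

FS = 1.23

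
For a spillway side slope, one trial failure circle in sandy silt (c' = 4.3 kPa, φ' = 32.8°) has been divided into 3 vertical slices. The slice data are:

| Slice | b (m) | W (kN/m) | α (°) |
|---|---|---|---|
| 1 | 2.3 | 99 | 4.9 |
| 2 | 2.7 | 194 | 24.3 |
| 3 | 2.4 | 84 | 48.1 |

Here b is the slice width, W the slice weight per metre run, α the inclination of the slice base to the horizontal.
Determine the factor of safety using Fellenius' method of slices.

FS = 1.67

Ordinary method of slices: FS = Σ[c'·Δl_i + (W_i cosα_i)·tanφ'] / Σ W_i sinα_i, with Δl_i = b_i / cosα_i.
Slice 1: Δl = 2.3/cos4.9° = 2.308 m; N'_1 = 99·cos4.9° = 98.6; c'Δl = 9.93; W sinα = 8.5
Slice 2: Δl = 2.7/cos24.3° = 2.962 m; N'_2 = 194·cos24.3° = 176.8; c'Δl = 12.74; W sinα = 79.8
Slice 3: Δl = 2.4/cos48.1° = 3.594 m; N'_3 = 84·cos48.1° = 56.1; c'Δl = 15.45; W sinα = 62.5
Σc'Δl = 38.1 kN/m; ΣN' = 331.5 kN/m; ΣW sinα = 150.8 kN/m
Resisting = 38.1 + 331.5·tan32.8° = 38.1 + 213.7 = 251.8 kN/m
FS = 251.8 / 150.8 = 1.670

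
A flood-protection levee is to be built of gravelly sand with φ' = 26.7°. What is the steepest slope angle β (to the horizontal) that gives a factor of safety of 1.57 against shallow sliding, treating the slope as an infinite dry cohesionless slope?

β = 17.8°

For an infinite dry cohesionless slope FS = tanφ'/tanβ, so tanβ = tanφ' / FS.
tanβ = tan26.7° / 1.57 = 0.5029 / 1.57 = 0.3203
β = arctan(0.3203) = 17.76°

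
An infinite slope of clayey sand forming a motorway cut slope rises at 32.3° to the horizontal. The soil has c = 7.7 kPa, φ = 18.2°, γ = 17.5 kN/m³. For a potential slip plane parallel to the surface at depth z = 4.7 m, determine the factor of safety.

FS = 0.73

For an infinite slope with a slip plane parallel to the surface (no pore pressure): FS = [c + γz cos²β tanφ] / [γz sinβ cosβ].
γz = 17.5·4.7 = 82.25 kN/m²
Numerator = 7.7 + 82.25·cos²32.3°·tan18.2° = 7.7 + 82.25·0.7145·0.3288 = 27.021 kPa
Denominator = 82.25·sin32.3°·cos32.3° = 82.25·0.5344·0.8453 = 37.150 kPa
FS = 27.021 / 37.150 = 0.727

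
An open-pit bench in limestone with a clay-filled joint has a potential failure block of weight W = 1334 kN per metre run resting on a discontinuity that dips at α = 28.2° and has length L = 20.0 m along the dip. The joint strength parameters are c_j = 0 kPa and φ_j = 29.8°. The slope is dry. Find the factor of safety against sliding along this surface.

Resolving the block weight along and normal to the plane and applying the Mohr–Coulomb strength on the joint:
N' = W cosα = 1334·cos28.2° = 1175.7 kN/m
Driving force T = W sinα = 1334·sin28.2° = 630.4 kN/m
Resisting force R = c_j·L + N'·tanφ_j = 0·20.0 + 1175.7·tan29.8° = 0.0 + 673.3 = 673.3 kN/m
FS = R / T = 673.3 / 630.4 = 1.068

FS = 1.07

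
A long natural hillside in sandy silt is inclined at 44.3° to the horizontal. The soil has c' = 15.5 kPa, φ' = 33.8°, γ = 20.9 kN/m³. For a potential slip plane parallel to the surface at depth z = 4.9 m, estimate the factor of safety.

FS = 0.99

For an infinite slope with a slip plane parallel to the surface (no pore pressure): FS = [c' + γz cos²β tanφ'] / [γz sinβ cosβ].
γz = 20.9·4.9 = 102.41 kN/m²
Numerator = 15.5 + 102.41·cos²44.3°·tan33.8° = 15.5 + 102.41·0.5122·0.6694 = 50.616 kPa
Denominator = 102.41·sin44.3°·cos44.3° = 102.41·0.6984·0.7157 = 51.190 kPa
FS = 50.616 / 51.190 = 0.989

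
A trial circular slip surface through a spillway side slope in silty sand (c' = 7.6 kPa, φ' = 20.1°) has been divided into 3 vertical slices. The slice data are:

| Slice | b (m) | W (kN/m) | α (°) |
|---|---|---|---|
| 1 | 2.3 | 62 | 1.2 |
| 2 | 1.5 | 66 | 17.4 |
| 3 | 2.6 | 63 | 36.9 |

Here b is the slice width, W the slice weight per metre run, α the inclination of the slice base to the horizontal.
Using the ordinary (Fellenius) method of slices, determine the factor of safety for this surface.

Ordinary method of slices: FS = Σ[c'·Δl_i + (W_i cosα_i)·tanφ'] / Σ W_i sinα_i, with Δl_i = b_i / cosα_i.
Slice 1: Δl = 2.3/cos1.2° = 2.301 m; N'_1 = 62·cos1.2° = 62.0; c'Δl = 17.48; W sinα = 1.3
Slice 2: Δl = 1.5/cos17.4° = 1.572 m; N'_2 = 66·cos17.4° = 63.0; c'Δl = 11.95; W sinα = 19.7
Slice 3: Δl = 2.6/cos36.9° = 3.251 m; N'_3 = 63·cos36.9° = 50.4; c'Δl = 24.71; W sinα = 37.8
Σc'Δl = 54.1 kN/m; ΣN' = 175.3 kN/m; ΣW sinα = 58.9 kN/m
Resisting = 54.1 + 175.3·tan20.1° = 54.1 + 64.2 = 118.3 kN/m
FS = 118.3 / 58.9 = 2.010

FS = 2.01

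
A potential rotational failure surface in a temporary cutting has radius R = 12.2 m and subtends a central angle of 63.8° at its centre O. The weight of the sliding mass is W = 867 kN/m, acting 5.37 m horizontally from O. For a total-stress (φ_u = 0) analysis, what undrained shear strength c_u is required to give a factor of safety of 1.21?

FS = c_u·L_a·R / (W·d), so c_u = FS·W·d / (L_a·R).
Arc length L_a = R·θ = 12.2·(63.8°·π/180) = 12.2·1.1135 = 13.58 m
c_u = 1.21·867·5.37 / (13.58·12.2) = 5633.5 / 165.74 = 33.99 kPa

c_u = 34.0 kPa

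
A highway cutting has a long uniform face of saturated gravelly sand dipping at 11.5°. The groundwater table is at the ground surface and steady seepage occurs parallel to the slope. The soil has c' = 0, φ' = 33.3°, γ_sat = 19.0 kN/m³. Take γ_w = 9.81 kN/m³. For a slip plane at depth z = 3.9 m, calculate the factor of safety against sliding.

With seepage parallel to the slope and the water table at the surface, the effective normal stress on the slip plane uses the buoyant unit weight γ' = γ_sat − γ_w while the driving shear stress uses γ_sat:
FS = [c' + γ' z cos²β tanφ'] / [γ_sat z sinβ cosβ]
(For c' = 0 this reduces to FS = (γ'/γ_sat)·tanφ'/tanβ.)
γ' = 19.0 − 9.81 = 9.19 kN/m³
Numerator = 0.0 + 9.19·3.9·cos²11.5°·tan33.3° = 0.0 + 9.19·3.9·0.9603·0.6569 = 22.607 kPa
Denominator = 19.0·3.9·sin11.5°·cos11.5° = 19.0·3.9·0.1994·0.9799 = 14.477 kPa
FS = 22.607 / 14.477 = 1.562

FS = 1.56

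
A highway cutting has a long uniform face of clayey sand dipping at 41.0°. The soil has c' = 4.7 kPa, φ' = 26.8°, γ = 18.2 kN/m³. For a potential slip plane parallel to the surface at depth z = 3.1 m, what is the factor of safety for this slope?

For an infinite slope with a slip plane parallel to the surface (no pore pressure): FS = [c' + γz cos²β tanφ'] / [γz sinβ cosβ].
γz = 18.2·3.1 = 56.42 kN/m²
Numerator = 4.7 + 56.42·cos²41.0°·tan26.8° = 4.7 + 56.42·0.5696·0.5051 = 20.933 kPa
Denominator = 56.42·sin41.0°·cos41.0° = 56.42·0.6561·0.7547 = 27.935 kPa
FS = 20.933 / 27.935 = 0.749

FS = 0.75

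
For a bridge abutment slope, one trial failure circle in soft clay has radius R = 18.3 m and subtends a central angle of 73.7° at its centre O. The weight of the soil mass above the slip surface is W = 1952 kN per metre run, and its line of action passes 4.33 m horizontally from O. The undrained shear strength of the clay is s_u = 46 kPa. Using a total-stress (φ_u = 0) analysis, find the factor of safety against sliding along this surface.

Taking moments about the centre O, the resisting moment is provided by the undrained shear strength acting along the arc:
Arc length L_a = R·θ = 18.3·(73.7°·π/180) = 18.3·1.2863 = 23.54 m
M_R = s_u·L_a·R = 46·23.54·18.3 = 19815.5 kN·m/m
M_D = W·d = 1952·4.33 = 8452.2 kN·m/m
FS = M_R / M_D = 19815.5 / 8452.2 = 2.344

FS = 2.34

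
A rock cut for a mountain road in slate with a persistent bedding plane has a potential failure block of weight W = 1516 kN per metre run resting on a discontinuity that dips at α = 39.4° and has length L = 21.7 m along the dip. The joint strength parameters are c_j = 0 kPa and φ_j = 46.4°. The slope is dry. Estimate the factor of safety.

FS = 1.28

Resolving the block weight along and normal to the plane and applying the Mohr–Coulomb strength on the joint:
N' = W cosα = 1516·cos39.4° = 1171.5 kN/m
Driving force T = W sinα = 1516·sin39.4° = 962.3 kN/m
Resisting force R = c_j·L + N'·tanφ_j = 0·21.7 + 1171.5·tan46.4° = 0.0 + 1230.2 = 1230.2 kN/m
FS = R / T = 1230.2 / 962.3 = 1.278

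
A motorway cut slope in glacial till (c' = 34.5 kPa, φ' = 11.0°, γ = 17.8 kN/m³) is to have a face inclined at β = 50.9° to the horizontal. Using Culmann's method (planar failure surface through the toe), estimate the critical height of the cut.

Culmann's analysis gives the critical failure plane at α_cr = (β + φ')/2 = (50.9 + 11.0)/2 = 30.9°, and the critical height
H_c = (4c'/γ) · sinβ cosφ' / [1 − cos(β − φ')]
    = (4·34.5/17.8) · sin50.9°·cos11.0° / [1 − cos(39.9°)]
    = 7.753 · 0.7760·0.9816 / [1 − 0.7672]
    = 7.753 · 0.7618 / 0.2328
    = 25.37 m

H_c = 25.37 m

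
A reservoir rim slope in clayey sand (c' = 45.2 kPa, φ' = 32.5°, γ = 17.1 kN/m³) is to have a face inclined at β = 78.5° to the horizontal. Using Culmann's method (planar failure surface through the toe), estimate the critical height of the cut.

H_c = 28.62 m

Culmann's analysis gives the critical failure plane at α_cr = (β + φ')/2 = (78.5 + 32.5)/2 = 55.5°, and the critical height
H_c = (4c'/γ) · sinβ cosφ' / [1 − cos(β − φ')]
    = (4·45.2/17.1) · sin78.5°·cos32.5° / [1 − cos(46.0°)]
    = 10.573 · 0.9799·0.8434 / [1 − 0.6947]
    = 10.573 · 0.8265 / 0.3053
    = 28.62 m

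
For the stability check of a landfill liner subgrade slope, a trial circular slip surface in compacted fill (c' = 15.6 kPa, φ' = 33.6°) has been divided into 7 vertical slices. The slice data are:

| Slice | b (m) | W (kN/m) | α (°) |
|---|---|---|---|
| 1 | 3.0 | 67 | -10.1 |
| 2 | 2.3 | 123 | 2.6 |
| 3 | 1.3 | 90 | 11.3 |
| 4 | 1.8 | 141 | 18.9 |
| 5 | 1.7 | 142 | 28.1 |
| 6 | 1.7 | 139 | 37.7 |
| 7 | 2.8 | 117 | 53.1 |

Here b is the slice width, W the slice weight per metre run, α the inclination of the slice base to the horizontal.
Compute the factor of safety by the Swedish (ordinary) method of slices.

FS = 2.46

Ordinary method of slices: FS = Σ[c'·Δl_i + (W_i cosα_i)·tanφ'] / Σ W_i sinα_i, with Δl_i = b_i / cosα_i.
Slice 1: Δl = 3.0/cos(-10.1°) = 3.047 m; N'_1 = 67·cos(-10.1°) = 66.0; c'Δl = 47.54; W sinα = -11.7
Slice 2: Δl = 2.3/cos2.6° = 2.302 m; N'_2 = 123·cos2.6° = 122.9; c'Δl = 35.92; W sinα = 5.6
Slice 3: Δl = 1.3/cos11.3° = 1.326 m; N'_3 = 90·cos11.3° = 88.3; c'Δl = 20.68; W sinα = 17.6
Slice 4: Δl = 1.8/cos18.9° = 1.903 m; N'_4 = 141·cos18.9° = 133.4; c'Δl = 29.68; W sinα = 45.7
Slice 5: Δl = 1.7/cos28.1° = 1.927 m; N'_5 = 142·cos28.1° = 125.3; c'Δl = 30.06; W sinα = 66.9
Slice 6: Δl = 1.7/cos37.7° = 2.149 m; N'_6 = 139·cos37.7° = 110.0; c'Δl = 33.52; W sinα = 85.0
Slice 7: Δl = 2.8/cos53.1° = 4.663 m; N'_7 = 117·cos53.1° = 70.2; c'Δl = 72.75; W sinα = 93.6
Σc'Δl = 270.1 kN/m; ΣN' = 716.0 kN/m; ΣW sinα = 302.6 kN/m
Resisting = 270.1 + 716.0·tan33.6° = 270.1 + 475.7 = 745.8 kN/m
FS = 745.8 / 302.6 = 2.465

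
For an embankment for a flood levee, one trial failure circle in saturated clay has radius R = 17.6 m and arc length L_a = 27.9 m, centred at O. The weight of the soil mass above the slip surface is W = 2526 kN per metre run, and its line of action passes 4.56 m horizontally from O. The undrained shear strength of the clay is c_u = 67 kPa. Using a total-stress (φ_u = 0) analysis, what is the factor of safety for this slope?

FS = 2.86

Taking moments about the centre O, the resisting moment is provided by the undrained shear strength acting along the arc:
M_R = c_u·L_a·R = 67·27.90·17.6 = 32899.7 kN·m/m
M_D = W·d = 2526·4.56 = 11518.6 kN·m/m
FS = M_R / M_D = 32899.7 / 11518.6 = 2.856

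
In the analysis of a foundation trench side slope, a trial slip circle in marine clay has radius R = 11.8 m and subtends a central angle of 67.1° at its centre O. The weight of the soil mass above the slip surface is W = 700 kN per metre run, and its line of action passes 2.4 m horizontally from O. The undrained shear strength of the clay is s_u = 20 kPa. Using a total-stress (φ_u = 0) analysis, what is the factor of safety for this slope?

FS = 1.94

Taking moments about the centre O, the resisting moment is provided by the undrained shear strength acting along the arc:
Arc length L_a = R·θ = 11.8·(67.1°·π/180) = 11.8·1.1711 = 13.82 m
M_R = s_u·L_a·R = 20·13.82·11.8 = 3261.3 kN·m/m
M_D = W·d = 700·2.4 = 1680.0 kN·m/m
FS = M_R / M_D = 3261.3 / 1680.0 = 1.941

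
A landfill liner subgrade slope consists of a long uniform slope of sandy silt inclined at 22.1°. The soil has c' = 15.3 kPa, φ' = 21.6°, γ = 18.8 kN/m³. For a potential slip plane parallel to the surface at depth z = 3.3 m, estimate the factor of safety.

FS = 1.68

For an infinite slope with a slip plane parallel to the surface (no pore pressure): FS = [c' + γz cos²β tanφ'] / [γz sinβ cosβ].
γz = 18.8·3.3 = 62.04 kN/m²
Numerator = 15.3 + 62.04·cos²22.1°·tan21.6° = 15.3 + 62.04·0.8585·0.3959 = 36.387 kPa
Denominator = 62.04·sin22.1°·cos22.1° = 62.04·0.3762·0.9265 = 21.626 kPa
FS = 36.387 / 21.626 = 1.683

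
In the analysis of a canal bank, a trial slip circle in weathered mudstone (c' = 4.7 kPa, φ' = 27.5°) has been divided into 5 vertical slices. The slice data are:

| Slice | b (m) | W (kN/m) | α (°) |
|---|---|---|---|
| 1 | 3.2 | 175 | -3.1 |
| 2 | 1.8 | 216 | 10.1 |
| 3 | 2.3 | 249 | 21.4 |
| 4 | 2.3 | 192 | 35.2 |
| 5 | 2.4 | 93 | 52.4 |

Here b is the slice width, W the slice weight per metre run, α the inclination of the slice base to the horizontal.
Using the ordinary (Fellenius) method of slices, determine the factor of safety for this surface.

FS = 1.65

Ordinary method of slices: FS = Σ[c'·Δl_i + (W_i cosα_i)·tanφ'] / Σ W_i sinα_i, with Δl_i = b_i / cosα_i.
Slice 1: Δl = 3.2/cos(-3.1°) = 3.205 m; N'_1 = 175·cos(-3.1°) = 174.7; c'Δl = 15.06; W sinα = -9.5
Slice 2: Δl = 1.8/cos10.1° = 1.828 m; N'_2 = 216·cos10.1° = 212.7; c'Δl = 8.59; W sinα = 37.9
Slice 3: Δl = 2.3/cos21.4° = 2.470 m; N'_3 = 249·cos21.4° = 231.8; c'Δl = 11.61; W sinα = 90.9
Slice 4: Δl = 2.3/cos35.2° = 2.815 m; N'_4 = 192·cos35.2° = 156.9; c'Δl = 13.23; W sinα = 110.7
Slice 5: Δl = 2.4/cos52.4° = 3.933 m; N'_5 = 93·cos52.4° = 56.7; c'Δl = 18.49; W sinα = 73.7
Σc'Δl = 67.0 kN/m; ΣN' = 832.9 kN/m; ΣW sinα = 303.6 kN/m
Resisting = 67.0 + 832.9·tan27.5° = 67.0 + 433.6 = 500.5 kN/m
FS = 500.5 / 303.6 = 1.649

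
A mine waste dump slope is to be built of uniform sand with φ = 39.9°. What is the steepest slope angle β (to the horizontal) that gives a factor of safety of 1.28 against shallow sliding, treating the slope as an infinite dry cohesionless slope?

For an infinite dry cohesionless slope FS = tanφ/tanβ, so tanβ = tanφ / FS.
tanβ = tan39.9° / 1.28 = 0.8361 / 1.28 = 0.6532
β = arctan(0.6532) = 33.15°

β = 33.2°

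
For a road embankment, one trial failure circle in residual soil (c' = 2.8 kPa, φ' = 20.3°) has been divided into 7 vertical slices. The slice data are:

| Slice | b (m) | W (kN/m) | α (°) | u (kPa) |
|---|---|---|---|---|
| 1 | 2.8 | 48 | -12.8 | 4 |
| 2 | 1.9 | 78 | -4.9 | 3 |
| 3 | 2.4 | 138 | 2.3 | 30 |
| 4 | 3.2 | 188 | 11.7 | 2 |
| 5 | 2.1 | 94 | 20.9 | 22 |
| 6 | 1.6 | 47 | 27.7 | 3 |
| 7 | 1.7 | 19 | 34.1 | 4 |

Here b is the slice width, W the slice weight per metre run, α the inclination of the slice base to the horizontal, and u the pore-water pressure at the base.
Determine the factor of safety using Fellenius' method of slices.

FS = 2.23

Ordinary method of slices: FS = Σ[c'·Δl_i + (W_i cosα_i − u_i·Δl_i)·tanφ'] / Σ W_i sinα_i, with Δl_i = b_i / cosα_i.
Slice 1: Δl = 2.8/cos(-12.8°) = 2.871 m; N'_1 = 48·cos(-12.8°) − 4·2.871 = 35.3; c'Δl = 8.04; W sinα = -10.6
Slice 2: Δl = 1.9/cos(-4.9°) = 1.907 m; N'_2 = 78·cos(-4.9°) − 3·1.907 = 72.0; c'Δl = 5.34; W sinα = -6.7
Slice 3: Δl = 2.4/cos2.3° = 2.402 m; N'_3 = 138·cos2.3° − 30·2.402 = 65.8; c'Δl = 6.73; W sinα = 5.5
Slice 4: Δl = 3.2/cos11.7° = 3.268 m; N'_4 = 188·cos11.7° − 2·3.268 = 177.6; c'Δl = 9.15; W sinα = 38.1
Slice 5: Δl = 2.1/cos20.9° = 2.248 m; N'_5 = 94·cos20.9° − 22·2.248 = 38.4; c'Δl = 6.29; W sinα = 33.5
Slice 6: Δl = 1.6/cos27.7° = 1.807 m; N'_6 = 47·cos27.7° − 3·1.807 = 36.2; c'Δl = 5.06; W sinα = 21.8
Slice 7: Δl = 1.7/cos34.1° = 2.053 m; N'_7 = 19·cos34.1° − 4·2.053 = 7.5; c'Δl = 5.75; W sinα = 10.7
Σc'Δl = 46.4 kN/m; ΣN' = 432.8 kN/m; ΣW sinα = 92.4 kN/m
Resisting = 46.4 + 432.8·tan20.3° = 46.4 + 160.1 = 206.4 kN/m
FS = 206.4 / 92.4 = 2.234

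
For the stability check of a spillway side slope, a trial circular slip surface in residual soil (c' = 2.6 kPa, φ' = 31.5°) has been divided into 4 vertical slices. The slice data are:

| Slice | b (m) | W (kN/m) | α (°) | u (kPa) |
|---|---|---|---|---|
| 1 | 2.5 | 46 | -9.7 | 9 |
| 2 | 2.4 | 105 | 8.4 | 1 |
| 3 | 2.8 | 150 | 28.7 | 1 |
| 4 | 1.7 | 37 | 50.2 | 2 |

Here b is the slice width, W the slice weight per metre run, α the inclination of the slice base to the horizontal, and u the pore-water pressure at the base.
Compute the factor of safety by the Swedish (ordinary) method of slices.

FS = 1.80

Ordinary method of slices: FS = Σ[c'·Δl_i + (W_i cosα_i − u_i·Δl_i)·tanφ'] / Σ W_i sinα_i, with Δl_i = b_i / cosα_i.
Slice 1: Δl = 2.5/cos(-9.7°) = 2.536 m; N'_1 = 46·cos(-9.7°) − 9·2.536 = 22.5; c'Δl = 6.59; W sinα = -7.8
Slice 2: Δl = 2.4/cos8.4° = 2.426 m; N'_2 = 105·cos8.4° − 1·2.426 = 101.4; c'Δl = 6.31; W sinα = 15.3
Slice 3: Δl = 2.8/cos28.7° = 3.192 m; N'_3 = 150·cos28.7° − 1·3.192 = 128.4; c'Δl = 8.30; W sinα = 72.0
Slice 4: Δl = 1.7/cos50.2° = 2.656 m; N'_4 = 37·cos50.2° − 2·2.656 = 18.4; c'Δl = 6.91; W sinα = 28.4
Σc'Δl = 28.1 kN/m; ΣN' = 270.7 kN/m; ΣW sinα = 108.0 kN/m
Resisting = 28.1 + 270.7·tan31.5° = 28.1 + 165.9 = 194.0 kN/m
FS = 194.0 / 108.0 = 1.796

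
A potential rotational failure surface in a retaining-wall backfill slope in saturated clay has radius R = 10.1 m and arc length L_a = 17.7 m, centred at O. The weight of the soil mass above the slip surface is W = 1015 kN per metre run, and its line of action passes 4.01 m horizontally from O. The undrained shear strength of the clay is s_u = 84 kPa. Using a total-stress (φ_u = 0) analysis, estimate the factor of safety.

FS = 3.69

Taking moments about the centre O, the resisting moment is provided by the undrained shear strength acting along the arc:
M_R = s_u·L_a·R = 84·17.70·10.1 = 15016.7 kN·m/m
M_D = W·d = 1015·4.01 = 4070.1 kN·m/m
FS = M_R / M_D = 15016.7 / 4070.1 = 3.689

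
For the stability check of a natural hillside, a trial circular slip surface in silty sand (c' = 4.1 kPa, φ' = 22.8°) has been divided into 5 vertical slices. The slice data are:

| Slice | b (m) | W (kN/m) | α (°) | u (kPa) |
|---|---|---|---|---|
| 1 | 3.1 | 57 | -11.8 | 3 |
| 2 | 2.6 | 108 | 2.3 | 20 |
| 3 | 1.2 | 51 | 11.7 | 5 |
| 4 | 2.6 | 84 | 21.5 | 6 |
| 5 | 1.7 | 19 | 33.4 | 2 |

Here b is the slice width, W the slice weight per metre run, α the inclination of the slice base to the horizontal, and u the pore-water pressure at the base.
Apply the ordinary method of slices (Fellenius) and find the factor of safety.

Ordinary method of slices: FS = Σ[c'·Δl_i + (W_i cosα_i − u_i·Δl_i)·tanφ'] / Σ W_i sinα_i, with Δl_i = b_i / cosα_i.
Slice 1: Δl = 3.1/cos(-11.8°) = 3.167 m; N'_1 = 57·cos(-11.8°) − 3·3.167 = 46.3; c'Δl = 12.98; W sinα = -11.7
Slice 2: Δl = 2.6/cos2.3° = 2.602 m; N'_2 = 108·cos2.3° − 20·2.602 = 55.9; c'Δl = 10.67; W sinα = 4.3
Slice 3: Δl = 1.2/cos11.7° = 1.225 m; N'_3 = 51·cos11.7° − 5·1.225 = 43.8; c'Δl = 5.02; W sinα = 10.3
Slice 4: Δl = 2.6/cos21.5° = 2.794 m; N'_4 = 84·cos21.5° − 6·2.794 = 61.4; c'Δl = 11.46; W sinα = 30.8
Slice 5: Δl = 1.7/cos33.4° = 2.036 m; N'_5 = 19·cos33.4° − 2·2.036 = 11.8; c'Δl = 8.35; W sinα = 10.5
Σc'Δl = 48.5 kN/m; ΣN' = 219.2 kN/m; ΣW sinα = 44.3 kN/m
Resisting = 48.5 + 219.2·tan22.8° = 48.5 + 92.1 = 140.6 kN/m
FS = 140.6 / 44.3 = 3.176

FS = 3.18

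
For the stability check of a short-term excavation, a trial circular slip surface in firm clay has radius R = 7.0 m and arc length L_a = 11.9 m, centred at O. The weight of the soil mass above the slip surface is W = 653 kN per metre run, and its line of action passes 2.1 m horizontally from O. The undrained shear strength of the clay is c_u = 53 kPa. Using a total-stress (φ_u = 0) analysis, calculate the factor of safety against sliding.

FS = 3.22

Taking moments about the centre O, the resisting moment is provided by the undrained shear strength acting along the arc:
M_R = c_u·L_a·R = 53·11.90·7.0 = 4414.9 kN·m/m
M_D = W·d = 653·2.1 = 1371.3 kN·m/m
FS = M_R / M_D = 4414.9 / 1371.3 = 3.219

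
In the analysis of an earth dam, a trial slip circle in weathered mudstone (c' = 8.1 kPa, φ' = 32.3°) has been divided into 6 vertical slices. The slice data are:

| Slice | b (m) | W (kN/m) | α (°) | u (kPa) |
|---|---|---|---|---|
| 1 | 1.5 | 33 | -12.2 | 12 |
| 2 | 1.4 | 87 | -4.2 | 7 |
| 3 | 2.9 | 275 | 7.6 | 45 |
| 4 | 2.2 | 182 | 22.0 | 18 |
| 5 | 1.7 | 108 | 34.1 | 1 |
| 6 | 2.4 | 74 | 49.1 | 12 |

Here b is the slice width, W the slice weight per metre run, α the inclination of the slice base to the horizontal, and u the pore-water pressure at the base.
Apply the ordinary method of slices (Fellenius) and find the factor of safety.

FS = 1.91

Ordinary method of slices: FS = Σ[c'·Δl_i + (W_i cosα_i − u_i·Δl_i)·tanφ'] / Σ W_i sinα_i, with Δl_i = b_i / cosα_i.
Slice 1: Δl = 1.5/cos(-12.2°) = 1.535 m; N'_1 = 33·cos(-12.2°) − 12·1.535 = 13.8; c'Δl = 12.43; W sinα = -7.0
Slice 2: Δl = 1.4/cos(-4.2°) = 1.404 m; N'_2 = 87·cos(-4.2°) − 7·1.404 = 76.9; c'Δl = 11.37; W sinα = -6.4
Slice 3: Δl = 2.9/cos7.6° = 2.926 m; N'_3 = 275·cos7.6° − 45·2.926 = 140.9; c'Δl = 23.70; W sinα = 36.4
Slice 4: Δl = 2.2/cos22.0° = 2.373 m; N'_4 = 182·cos22.0° − 18·2.373 = 126.0; c'Δl = 19.22; W sinα = 68.2
Slice 5: Δl = 1.7/cos34.1° = 2.053 m; N'_5 = 108·cos34.1° − 1·2.053 = 87.4; c'Δl = 16.63; W sinα = 60.5
Slice 6: Δl = 2.4/cos49.1° = 3.666 m; N'_6 = 74·cos49.1° − 12·3.666 = 4.5; c'Δl = 29.69; W sinα = 55.9
Σc'Δl = 113.0 kN/m; ΣN' = 449.6 kN/m; ΣW sinα = 207.7 kN/m
Resisting = 113.0 + 449.6·tan32.3° = 113.0 + 284.2 = 397.3 kN/m
FS = 397.3 / 207.7 = 1.913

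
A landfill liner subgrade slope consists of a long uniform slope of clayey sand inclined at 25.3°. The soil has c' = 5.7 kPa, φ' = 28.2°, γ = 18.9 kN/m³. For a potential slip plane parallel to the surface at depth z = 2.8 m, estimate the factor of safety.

For an infinite slope with a slip plane parallel to the surface (no pore pressure): FS = [c' + γz cos²β tanφ'] / [γz sinβ cosβ].
γz = 18.9·2.8 = 52.92 kN/m²
Numerator = 5.7 + 52.92·cos²25.3°·tan28.2° = 5.7 + 52.92·0.8174·0.5362 = 28.893 kPa
Denominator = 52.92·sin25.3°·cos25.3° = 52.92·0.4274·0.9041 = 20.447 kPa
FS = 28.893 / 20.447 = 1.413

FS = 1.41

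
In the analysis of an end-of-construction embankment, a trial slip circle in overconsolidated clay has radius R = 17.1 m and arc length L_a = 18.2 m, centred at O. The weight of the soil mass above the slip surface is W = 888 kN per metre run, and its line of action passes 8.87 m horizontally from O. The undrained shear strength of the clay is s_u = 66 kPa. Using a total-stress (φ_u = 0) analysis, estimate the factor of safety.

Taking moments about the centre O, the resisting moment is provided by the undrained shear strength acting along the arc:
M_R = s_u·L_a·R = 66·18.20·17.1 = 20540.5 kN·m/m
M_D = W·d = 888·8.87 = 7876.6 kN·m/m
FS = M_R / M_D = 20540.5 / 7876.6 = 2.608

FS = 2.61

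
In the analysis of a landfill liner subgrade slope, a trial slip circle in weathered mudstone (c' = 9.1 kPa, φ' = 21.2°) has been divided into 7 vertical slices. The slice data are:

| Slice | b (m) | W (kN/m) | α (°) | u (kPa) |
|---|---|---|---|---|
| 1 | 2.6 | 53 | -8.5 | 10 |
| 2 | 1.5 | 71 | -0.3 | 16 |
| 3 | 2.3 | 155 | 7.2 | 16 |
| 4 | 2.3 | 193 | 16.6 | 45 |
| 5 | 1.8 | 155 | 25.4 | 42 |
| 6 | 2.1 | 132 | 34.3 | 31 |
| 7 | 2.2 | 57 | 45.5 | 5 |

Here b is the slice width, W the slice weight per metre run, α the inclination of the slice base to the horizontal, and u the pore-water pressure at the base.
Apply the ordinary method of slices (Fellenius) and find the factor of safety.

Ordinary method of slices: FS = Σ[c'·Δl_i + (W_i cosα_i − u_i·Δl_i)·tanφ'] / Σ W_i sinα_i, with Δl_i = b_i / cosα_i.
Slice 1: Δl = 2.6/cos(-8.5°) = 2.629 m; N'_1 = 53·cos(-8.5°) − 10·2.629 = 26.1; c'Δl = 23.92; W sinα = -7.8
Slice 2: Δl = 1.5/cos(-0.3°) = 1.500 m; N'_2 = 71·cos(-0.3°) − 16·1.500 = 47.0; c'Δl = 13.65; W sinα = -0.4
Slice 3: Δl = 2.3/cos7.2° = 2.318 m; N'_3 = 155·cos7.2° − 16·2.318 = 116.7; c'Δl = 21.10; W sinα = 19.4
Slice 4: Δl = 2.3/cos16.6° = 2.400 m; N'_4 = 193·cos16.6° − 45·2.400 = 77.0; c'Δl = 21.84; W sinα = 55.1
Slice 5: Δl = 1.8/cos25.4° = 1.993 m; N'_5 = 155·cos25.4° − 42·1.993 = 56.3; c'Δl = 18.13; W sinα = 66.5
Slice 6: Δl = 2.1/cos34.3° = 2.542 m; N'_6 = 132·cos34.3° − 31·2.542 = 30.2; c'Δl = 23.13; W sinα = 74.4
Slice 7: Δl = 2.2/cos45.5° = 3.139 m; N'_7 = 57·cos45.5° − 5·3.139 = 24.3; c'Δl = 28.56; W sinα = 40.7
Σc'Δl = 150.3 kN/m; ΣN' = 377.6 kN/m; ΣW sinα = 247.9 kN/m
Resisting = 150.3 + 377.6·tan21.2° = 150.3 + 146.5 = 296.8 kN/m
FS = 296.8 / 247.9 = 1.197

FS = 1.20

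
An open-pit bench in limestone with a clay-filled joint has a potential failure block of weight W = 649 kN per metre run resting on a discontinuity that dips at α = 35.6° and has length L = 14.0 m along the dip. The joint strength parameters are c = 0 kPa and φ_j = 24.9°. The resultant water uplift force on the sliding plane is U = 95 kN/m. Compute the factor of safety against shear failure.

Resolving the block weight along and normal to the plane and applying the Mohr–Coulomb strength on the joint:
N' = W cosα − U = 649·cos35.6° − 95 = 432.7 kN/m
Driving force T = W sinα = 649·sin35.6° = 377.8 kN/m
Resisting force R = c·L + N'·tanφ_j = 0·14.0 + 432.7·tan24.9° = 0.0 + 200.9 = 200.9 kN/m
FS = R / T = 200.9 / 377.8 = 0.532

FS = 0.53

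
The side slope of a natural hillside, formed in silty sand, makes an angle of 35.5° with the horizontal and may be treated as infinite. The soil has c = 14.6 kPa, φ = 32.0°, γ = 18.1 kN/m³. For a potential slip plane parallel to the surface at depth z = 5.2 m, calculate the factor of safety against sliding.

For an infinite slope with a slip plane parallel to the surface (no pore pressure): FS = [c + γz cos²β tanφ] / [γz sinβ cosβ].
γz = 18.1·5.2 = 94.12 kN/m²
Numerator = 14.6 + 94.12·cos²35.5°·tan32.0° = 14.6 + 94.12·0.6628·0.6249 = 53.580 kPa
Denominator = 94.12·sin35.5°·cos35.5° = 94.12·0.5807·0.8141 = 44.496 kPa
FS = 53.580 / 44.496 = 1.204

FS = 1.20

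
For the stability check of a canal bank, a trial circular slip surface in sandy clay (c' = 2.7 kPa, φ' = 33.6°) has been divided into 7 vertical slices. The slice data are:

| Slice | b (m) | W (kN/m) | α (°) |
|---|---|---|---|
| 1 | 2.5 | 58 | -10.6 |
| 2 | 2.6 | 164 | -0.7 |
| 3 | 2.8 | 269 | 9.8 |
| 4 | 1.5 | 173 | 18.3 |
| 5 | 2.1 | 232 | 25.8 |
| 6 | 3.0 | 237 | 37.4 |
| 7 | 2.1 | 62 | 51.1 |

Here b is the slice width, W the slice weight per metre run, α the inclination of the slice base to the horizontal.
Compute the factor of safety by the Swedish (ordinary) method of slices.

FS = 2.03

Ordinary method of slices: FS = Σ[c'·Δl_i + (W_i cosα_i)·tanφ'] / Σ W_i sinα_i, with Δl_i = b_i / cosα_i.
Slice 1: Δl = 2.5/cos(-10.6°) = 2.543 m; N'_1 = 58·cos(-10.6°) = 57.0; c'Δl = 6.87; W sinα = -10.7
Slice 2: Δl = 2.6/cos(-0.7°) = 2.600 m; N'_2 = 164·cos(-0.7°) = 164.0; c'Δl = 7.02; W sinα = -2.0
Slice 3: Δl = 2.8/cos9.8° = 2.841 m; N'_3 = 269·cos9.8° = 265.1; c'Δl = 7.67; W sinα = 45.8
Slice 4: Δl = 1.5/cos18.3° = 1.580 m; N'_4 = 173·cos18.3° = 164.3; c'Δl = 4.27; W sinα = 54.3
Slice 5: Δl = 2.1/cos25.8° = 2.333 m; N'_5 = 232·cos25.8° = 208.9; c'Δl = 6.30; W sinα = 101.0
Slice 6: Δl = 3.0/cos37.4° = 3.776 m; N'_6 = 237·cos37.4° = 188.3; c'Δl = 10.20; W sinα = 143.9
Slice 7: Δl = 2.1/cos51.1° = 3.344 m; N'_7 = 62·cos51.1° = 38.9; c'Δl = 9.03; W sinα = 48.3
Σc'Δl = 51.3 kN/m; ΣN' = 1086.4 kN/m; ΣW sinα = 380.6 kN/m
Resisting = 51.3 + 1086.4·tan33.6° = 51.3 + 721.8 = 773.2 kN/m
FS = 773.2 / 380.6 = 2.031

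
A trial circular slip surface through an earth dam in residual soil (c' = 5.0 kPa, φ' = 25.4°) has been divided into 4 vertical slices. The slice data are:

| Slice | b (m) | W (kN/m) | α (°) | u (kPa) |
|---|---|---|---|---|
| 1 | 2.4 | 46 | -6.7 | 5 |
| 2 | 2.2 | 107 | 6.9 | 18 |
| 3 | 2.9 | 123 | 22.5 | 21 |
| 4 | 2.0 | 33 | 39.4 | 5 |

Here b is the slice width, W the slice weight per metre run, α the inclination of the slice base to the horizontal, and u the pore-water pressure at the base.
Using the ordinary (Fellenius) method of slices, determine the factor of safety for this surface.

FS = 1.69

Ordinary method of slices: FS = Σ[c'·Δl_i + (W_i cosα_i − u_i·Δl_i)·tanφ'] / Σ W_i sinα_i, with Δl_i = b_i / cosα_i.
Slice 1: Δl = 2.4/cos(-6.7°) = 2.417 m; N'_1 = 46·cos(-6.7°) − 5·2.417 = 33.6; c'Δl = 12.08; W sinα = -5.4
Slice 2: Δl = 2.2/cos6.9° = 2.216 m; N'_2 = 107·cos6.9° − 18·2.216 = 66.3; c'Δl = 11.08; W sinα = 12.9
Slice 3: Δl = 2.9/cos22.5° = 3.139 m; N'_3 = 123·cos22.5° − 21·3.139 = 47.7; c'Δl = 15.69; W sinα = 47.1
Slice 4: Δl = 2.0/cos39.4° = 2.588 m; N'_4 = 33·cos39.4° − 5·2.588 = 12.6; c'Δl = 12.94; W sinα = 20.9
Σc'Δl = 51.8 kN/m; ΣN' = 160.2 kN/m; ΣW sinα = 75.5 kN/m
Resisting = 51.8 + 160.2·tan25.4° = 51.8 + 76.1 = 127.9 kN/m
FS = 127.9 / 75.5 = 1.694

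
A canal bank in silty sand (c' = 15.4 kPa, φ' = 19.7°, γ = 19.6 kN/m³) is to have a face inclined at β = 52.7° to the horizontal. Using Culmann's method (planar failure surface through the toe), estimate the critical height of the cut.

Culmann's analysis gives the critical failure plane at α_cr = (β + φ')/2 = (52.7 + 19.7)/2 = 36.2°, and the critical height
H_c = (4c'/γ) · sinβ cosφ' / [1 − cos(β − φ')]
    = (4·15.4/19.6) · sin52.7°·cos19.7° / [1 − cos(33.0°)]
    = 3.143 · 0.7955·0.9415 / [1 − 0.8387]
    = 3.143 · 0.7489 / 0.1613
    = 14.59 m

H_c = 14.59 m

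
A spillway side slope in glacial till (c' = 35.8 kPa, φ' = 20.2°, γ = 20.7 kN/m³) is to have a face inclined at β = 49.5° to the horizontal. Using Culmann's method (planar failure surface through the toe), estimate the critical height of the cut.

Culmann's analysis gives the critical failure plane at α_cr = (β + φ')/2 = (49.5 + 20.2)/2 = 34.9°, and the critical height
H_c = (4c'/γ) · sinβ cosφ' / [1 − cos(β − φ')]
    = (4·35.8/20.7) · sin49.5°·cos20.2° / [1 − cos(29.3°)]
    = 6.918 · 0.7604·0.9385 / [1 − 0.8721]
    = 6.918 · 0.7136 / 0.1279
    = 38.59 m

H_c = 38.59 m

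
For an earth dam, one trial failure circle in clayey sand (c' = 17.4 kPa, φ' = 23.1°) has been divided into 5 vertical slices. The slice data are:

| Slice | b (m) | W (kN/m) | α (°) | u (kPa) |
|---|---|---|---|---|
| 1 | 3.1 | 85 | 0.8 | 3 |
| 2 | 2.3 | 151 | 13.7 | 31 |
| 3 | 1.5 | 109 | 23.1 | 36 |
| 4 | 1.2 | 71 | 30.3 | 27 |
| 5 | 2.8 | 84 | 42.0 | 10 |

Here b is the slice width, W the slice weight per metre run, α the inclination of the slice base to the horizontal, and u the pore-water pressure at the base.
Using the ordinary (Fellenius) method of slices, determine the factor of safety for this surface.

FS = 1.84

Ordinary method of slices: FS = Σ[c'·Δl_i + (W_i cosα_i − u_i·Δl_i)·tanφ'] / Σ W_i sinα_i, with Δl_i = b_i / cosα_i.
Slice 1: Δl = 3.1/cos0.8° = 3.100 m; N'_1 = 85·cos0.8° − 3·3.100 = 75.7; c'Δl = 53.95; W sinα = 1.2
Slice 2: Δl = 2.3/cos13.7° = 2.367 m; N'_2 = 151·cos13.7° − 31·2.367 = 73.3; c'Δl = 41.19; W sinα = 35.8
Slice 3: Δl = 1.5/cos23.1° = 1.631 m; N'_3 = 109·cos23.1° − 36·1.631 = 41.6; c'Δl = 28.38; W sinα = 42.8
Slice 4: Δl = 1.2/cos30.3° = 1.390 m; N'_4 = 71·cos30.3° − 27·1.390 = 23.8; c'Δl = 24.18; W sinα = 35.8
Slice 5: Δl = 2.8/cos42.0° = 3.768 m; N'_5 = 84·cos42.0° − 10·3.768 = 24.7; c'Δl = 65.56; W sinα = 56.2
Σc'Δl = 213.3 kN/m; ΣN' = 239.1 kN/m; ΣW sinα = 171.7 kN/m
Resisting = 213.3 + 239.1·tan23.1° = 213.3 + 102.0 = 315.2 kN/m
FS = 315.2 / 171.7 = 1.835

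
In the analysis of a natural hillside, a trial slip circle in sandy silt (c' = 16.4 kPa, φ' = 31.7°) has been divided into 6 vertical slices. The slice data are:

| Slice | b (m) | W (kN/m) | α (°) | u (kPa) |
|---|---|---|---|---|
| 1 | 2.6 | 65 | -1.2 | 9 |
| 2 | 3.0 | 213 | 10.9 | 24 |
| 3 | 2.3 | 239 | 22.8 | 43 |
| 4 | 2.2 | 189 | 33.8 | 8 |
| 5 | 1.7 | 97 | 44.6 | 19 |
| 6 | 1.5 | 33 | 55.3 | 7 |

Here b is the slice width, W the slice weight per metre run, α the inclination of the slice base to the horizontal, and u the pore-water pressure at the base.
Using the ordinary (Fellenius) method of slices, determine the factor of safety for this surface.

Ordinary method of slices: FS = Σ[c'·Δl_i + (W_i cosα_i − u_i·Δl_i)·tanφ'] / Σ W_i sinα_i, with Δl_i = b_i / cosα_i.
Slice 1: Δl = 2.6/cos(-1.2°) = 2.601 m; N'_1 = 65·cos(-1.2°) − 9·2.601 = 41.6; c'Δl = 42.65; W sinα = -1.4
Slice 2: Δl = 3.0/cos10.9° = 3.055 m; N'_2 = 213·cos10.9° − 24·3.055 = 135.8; c'Δl = 50.10; W sinα = 40.3
Slice 3: Δl = 2.3/cos22.8° = 2.495 m; N'_3 = 239·cos22.8° − 43·2.495 = 113.0; c'Δl = 40.92; W sinα = 92.6
Slice 4: Δl = 2.2/cos33.8° = 2.647 m; N'_4 = 189·cos33.8° − 8·2.647 = 135.9; c'Δl = 43.42; W sinα = 105.1
Slice 5: Δl = 1.7/cos44.6° = 2.388 m; N'_5 = 97·cos44.6° − 19·2.388 = 23.7; c'Δl = 39.16; W sinα = 68.1
Slice 6: Δl = 1.5/cos55.3° = 2.635 m; N'_6 = 33·cos55.3° − 7·2.635 = 0.3; c'Δl = 43.21; W sinα = 27.1
Σc'Δl = 259.5 kN/m; ΣN' = 450.4 kN/m; ΣW sinα = 331.9 kN/m
Resisting = 259.5 + 450.4·tan31.7° = 259.5 + 278.2 = 537.6 kN/m
FS = 537.6 / 331.9 = 1.620

FS = 1.62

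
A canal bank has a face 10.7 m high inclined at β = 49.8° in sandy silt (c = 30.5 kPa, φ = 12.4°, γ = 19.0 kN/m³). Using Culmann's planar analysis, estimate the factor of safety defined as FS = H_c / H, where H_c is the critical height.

FS = 2.18

H_c = (4c/γ) · sinβ cosφ / [1 − cos(β − φ)]
    = (4·30.5/19.0) · sin49.8°·cos12.4° / [1 − cos37.4°]
    = 6.421 · 0.7460 / 0.2056 = 23.30 m
FS = H_c / H = 23.30 / 10.7 = 2.177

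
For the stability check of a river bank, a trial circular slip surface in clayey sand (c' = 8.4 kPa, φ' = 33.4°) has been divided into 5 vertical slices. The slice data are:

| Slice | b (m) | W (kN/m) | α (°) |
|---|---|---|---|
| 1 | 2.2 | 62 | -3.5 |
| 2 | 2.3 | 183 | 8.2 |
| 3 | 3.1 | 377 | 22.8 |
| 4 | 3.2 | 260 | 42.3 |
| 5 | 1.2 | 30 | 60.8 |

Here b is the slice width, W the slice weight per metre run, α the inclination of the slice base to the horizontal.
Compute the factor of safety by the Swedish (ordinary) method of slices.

FS = 1.76

Ordinary method of slices: FS = Σ[c'·Δl_i + (W_i cosα_i)·tanφ'] / Σ W_i sinα_i, with Δl_i = b_i / cosα_i.
Slice 1: Δl = 2.2/cos(-3.5°) = 2.204 m; N'_1 = 62·cos(-3.5°) = 61.9; c'Δl = 18.51; W sinα = -3.8
Slice 2: Δl = 2.3/cos8.2° = 2.324 m; N'_2 = 183·cos8.2° = 181.1; c'Δl = 19.52; W sinα = 26.1
Slice 3: Δl = 3.1/cos22.8° = 3.363 m; N'_3 = 377·cos22.8° = 347.5; c'Δl = 28.25; W sinα = 146.1
Slice 4: Δl = 3.2/cos42.3° = 4.326 m; N'_4 = 260·cos42.3° = 192.3; c'Δl = 36.34; W sinα = 175.0
Slice 5: Δl = 1.2/cos60.8° = 2.460 m; N'_5 = 30·cos60.8° = 14.6; c'Δl = 20.66; W sinα = 26.2
Σc'Δl = 123.3 kN/m; ΣN' = 797.5 kN/m; ΣW sinα = 369.6 kN/m
Resisting = 123.3 + 797.5·tan33.4° = 123.3 + 525.9 = 649.1 kN/m
FS = 649.1 / 369.6 = 1.756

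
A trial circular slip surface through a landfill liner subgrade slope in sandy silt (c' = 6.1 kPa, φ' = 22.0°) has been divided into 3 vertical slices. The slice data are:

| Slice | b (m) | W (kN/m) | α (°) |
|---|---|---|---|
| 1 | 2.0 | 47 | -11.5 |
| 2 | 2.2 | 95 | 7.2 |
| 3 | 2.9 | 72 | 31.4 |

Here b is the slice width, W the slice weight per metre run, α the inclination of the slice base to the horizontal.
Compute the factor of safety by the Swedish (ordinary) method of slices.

Ordinary method of slices: FS = Σ[c'·Δl_i + (W_i cosα_i)·tanφ'] / Σ W_i sinα_i, with Δl_i = b_i / cosα_i.
Slice 1: Δl = 2.0/cos(-11.5°) = 2.041 m; N'_1 = 47·cos(-11.5°) = 46.1; c'Δl = 12.45; W sinα = -9.4
Slice 2: Δl = 2.2/cos7.2° = 2.217 m; N'_2 = 95·cos7.2° = 94.3; c'Δl = 13.53; W sinα = 11.9
Slice 3: Δl = 2.9/cos31.4° = 3.398 m; N'_3 = 72·cos31.4° = 61.5; c'Δl = 20.73; W sinα = 37.5
Σc'Δl = 46.7 kN/m; ΣN' = 201.8 kN/m; ΣW sinα = 40.0 kN/m
Resisting = 46.7 + 201.8·tan22.0° = 46.7 + 81.5 = 128.2 kN/m
FS = 128.2 / 40.0 = 3.202

FS = 3.20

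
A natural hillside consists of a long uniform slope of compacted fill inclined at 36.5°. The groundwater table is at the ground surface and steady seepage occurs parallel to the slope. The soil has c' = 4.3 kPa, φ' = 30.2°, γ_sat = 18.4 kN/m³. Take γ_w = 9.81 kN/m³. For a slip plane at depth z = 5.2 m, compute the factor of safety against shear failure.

FS = 0.46

With seepage parallel to the slope and the water table at the surface, the effective normal stress on the slip plane uses the buoyant unit weight γ' = γ_sat − γ_w while the driving shear stress uses γ_sat:
FS = [c' + γ' z cos²β tanφ'] / [γ_sat z sinβ cosβ]
γ' = 18.4 − 9.81 = 8.59 kN/m³
Numerator = 4.3 + 8.59·5.2·cos²36.5°·tan30.2° = 4.3 + 8.59·5.2·0.6462·0.5820 = 21.099 kPa
Denominator = 18.4·5.2·sin36.5°·cos36.5° = 18.4·5.2·0.5948·0.8039 = 45.750 kPa
FS = 21.099 / 45.750 = 0.461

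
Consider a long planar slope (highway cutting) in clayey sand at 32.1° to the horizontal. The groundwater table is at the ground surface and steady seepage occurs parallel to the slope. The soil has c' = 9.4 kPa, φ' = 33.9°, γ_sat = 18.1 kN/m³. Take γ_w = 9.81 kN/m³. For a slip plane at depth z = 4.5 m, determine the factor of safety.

FS = 0.75

With seepage parallel to the slope and the water table at the surface, the effective normal stress on the slip plane uses the buoyant unit weight γ' = γ_sat − γ_w while the driving shear stress uses γ_sat:
FS = [c' + γ' z cos²β tanφ'] / [γ_sat z sinβ cosβ]
γ' = 18.1 − 9.81 = 8.29 kN/m³
Numerator = 9.4 + 8.29·4.5·cos²32.1°·tan33.9° = 9.4 + 8.29·4.5·0.7176·0.6720 = 27.389 kPa
Denominator = 18.1·4.5·sin32.1°·cos32.1° = 18.1·4.5·0.5314·0.8471 = 36.665 kPa
FS = 27.389 / 36.665 = 0.747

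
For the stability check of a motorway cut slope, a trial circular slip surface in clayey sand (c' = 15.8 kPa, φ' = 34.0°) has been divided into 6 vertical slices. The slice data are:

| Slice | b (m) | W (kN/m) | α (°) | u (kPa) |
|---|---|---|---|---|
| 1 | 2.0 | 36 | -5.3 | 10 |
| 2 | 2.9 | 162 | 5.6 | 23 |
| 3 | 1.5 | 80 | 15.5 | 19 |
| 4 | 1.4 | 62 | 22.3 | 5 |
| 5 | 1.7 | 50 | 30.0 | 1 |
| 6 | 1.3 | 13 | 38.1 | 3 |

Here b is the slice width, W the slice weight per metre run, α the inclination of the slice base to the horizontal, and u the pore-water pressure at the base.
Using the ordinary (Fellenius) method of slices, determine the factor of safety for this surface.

FS = 3.92

Ordinary method of slices: FS = Σ[c'·Δl_i + (W_i cosα_i − u_i·Δl_i)·tanφ'] / Σ W_i sinα_i, with Δl_i = b_i / cosα_i.
Slice 1: Δl = 2.0/cos(-5.3°) = 2.009 m; N'_1 = 36·cos(-5.3°) − 10·2.009 = 15.8; c'Δl = 31.74; W sinα = -3.3
Slice 2: Δl = 2.9/cos5.6° = 2.914 m; N'_2 = 162·cos5.6° − 23·2.914 = 94.2; c'Δl = 46.04; W sinα = 15.8
Slice 3: Δl = 1.5/cos15.5° = 1.557 m; N'_3 = 80·cos15.5° − 19·1.557 = 47.5; c'Δl = 24.59; W sinα = 21.4
Slice 4: Δl = 1.4/cos22.3° = 1.513 m; N'_4 = 62·cos22.3° − 5·1.513 = 49.8; c'Δl = 23.91; W sinα = 23.5
Slice 5: Δl = 1.7/cos30.0° = 1.963 m; N'_5 = 50·cos30.0° − 1·1.963 = 41.3; c'Δl = 31.02; W sinα = 25.0
Slice 6: Δl = 1.3/cos38.1° = 1.652 m; N'_6 = 13·cos38.1° − 3·1.652 = 5.3; c'Δl = 26.10; W sinα = 8.0
Σc'Δl = 183.4 kN/m; ΣN' = 253.9 kN/m; ΣW sinα = 90.4 kN/m
Resisting = 183.4 + 253.9·tan34.0° = 183.4 + 171.3 = 354.6 kN/m
FS = 354.6 / 90.4 = 3.923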